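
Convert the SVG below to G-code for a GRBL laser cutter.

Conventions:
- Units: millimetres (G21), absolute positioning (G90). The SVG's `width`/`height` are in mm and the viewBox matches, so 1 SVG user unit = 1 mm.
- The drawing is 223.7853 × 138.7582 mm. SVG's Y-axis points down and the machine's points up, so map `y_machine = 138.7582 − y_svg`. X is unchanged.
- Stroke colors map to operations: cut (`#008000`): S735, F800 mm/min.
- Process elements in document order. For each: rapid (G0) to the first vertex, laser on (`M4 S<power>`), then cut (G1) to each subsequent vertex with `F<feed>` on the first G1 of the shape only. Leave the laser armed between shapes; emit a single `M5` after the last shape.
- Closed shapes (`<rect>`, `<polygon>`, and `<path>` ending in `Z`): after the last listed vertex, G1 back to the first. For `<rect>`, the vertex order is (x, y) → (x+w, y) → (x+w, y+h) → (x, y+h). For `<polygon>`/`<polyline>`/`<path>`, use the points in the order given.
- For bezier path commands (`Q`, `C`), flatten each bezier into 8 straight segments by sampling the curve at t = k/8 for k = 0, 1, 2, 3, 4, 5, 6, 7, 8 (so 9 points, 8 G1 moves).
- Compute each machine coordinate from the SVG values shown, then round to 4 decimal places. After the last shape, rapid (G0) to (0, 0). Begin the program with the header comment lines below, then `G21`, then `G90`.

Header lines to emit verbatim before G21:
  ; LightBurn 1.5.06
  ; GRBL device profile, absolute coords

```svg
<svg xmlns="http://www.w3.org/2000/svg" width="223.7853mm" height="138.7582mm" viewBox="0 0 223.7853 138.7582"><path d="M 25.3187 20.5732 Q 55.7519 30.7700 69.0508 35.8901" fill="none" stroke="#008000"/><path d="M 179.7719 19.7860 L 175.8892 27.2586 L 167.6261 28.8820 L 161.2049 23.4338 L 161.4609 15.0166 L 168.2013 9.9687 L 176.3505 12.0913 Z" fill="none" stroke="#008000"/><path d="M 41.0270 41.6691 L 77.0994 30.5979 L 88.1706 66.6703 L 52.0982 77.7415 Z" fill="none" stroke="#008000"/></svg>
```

; LightBurn 1.5.06
; GRBL device profile, absolute coords
G21
G90
G0 X25.3187 Y118.1850
M4 S735
G1 X32.6593 Y115.7151 F800
G1 X39.4644 Y113.4039
G1 X45.7341 Y111.2513
G1 X51.4683 Y109.2574
G1 X56.6671 Y107.4221
G1 X61.3305 Y105.7454
G1 X65.4584 Y104.2274
G1 X69.0508 Y102.8681
G0 X179.7719 Y118.9722
M4 S735
G1 X175.8892 Y111.4996 F800
G1 X167.6261 Y109.8762
G1 X161.2049 Y115.3244
G1 X161.4609 Y123.7416
G1 X168.2013 Y128.7895
G1 X176.3505 Y126.6669
G1 X179.7719 Y118.9722
G0 X41.0270 Y97.0891
M4 S735
G1 X77.0994 Y108.1603 F800
G1 X88.1706 Y72.0879
G1 X52.0982 Y61.0167
G1 X41.0270 Y97.0891
M5
G0 X0.0000 Y0.0000

viewBox `0 0 223.7853 138.7582` with mm width/height → 1 unit = 1 mm. Flip: y_m = 138.7582 − y_svg.

**Shape 1** — `<path>` quadratic bezier, stroke `#008000` → cut (S735, F800). Control points (SVG): P0=(25.3187,20.5732), P1=(55.7519,30.7700), P2=(69.0508,35.8901); sampled at t=k/8. Machine vertices: (25.3187,118.1850) → (32.6593,115.7151) → (39.4644,113.4039) → (45.7341,111.2513) → (51.4683,109.2574) → (56.6671,107.4221) → (61.3305,105.7454) → (65.4584,104.2274) → (69.0508,102.8681). Open path.

**Shape 2** — `<path>` regular polygon, stroke `#008000` → cut (S735, F800). Machine vertices: (179.7719,118.9722) → (175.8892,111.4996) → (167.6261,109.8762) → (161.2049,115.3244) → (161.4609,123.7416) → (168.2013,128.7895) → (176.3505,126.6669) → (179.7719,118.9722). Closed: final G1 returns to the first vertex.

**Shape 3** — `<path>` regular polygon, stroke `#008000` → cut (S735, F800). Machine vertices: (41.0270,97.0891) → (77.0994,108.1603) → (88.1706,72.0879) → (52.0982,61.0167) → (41.0270,97.0891). Closed: final G1 returns to the first vertex.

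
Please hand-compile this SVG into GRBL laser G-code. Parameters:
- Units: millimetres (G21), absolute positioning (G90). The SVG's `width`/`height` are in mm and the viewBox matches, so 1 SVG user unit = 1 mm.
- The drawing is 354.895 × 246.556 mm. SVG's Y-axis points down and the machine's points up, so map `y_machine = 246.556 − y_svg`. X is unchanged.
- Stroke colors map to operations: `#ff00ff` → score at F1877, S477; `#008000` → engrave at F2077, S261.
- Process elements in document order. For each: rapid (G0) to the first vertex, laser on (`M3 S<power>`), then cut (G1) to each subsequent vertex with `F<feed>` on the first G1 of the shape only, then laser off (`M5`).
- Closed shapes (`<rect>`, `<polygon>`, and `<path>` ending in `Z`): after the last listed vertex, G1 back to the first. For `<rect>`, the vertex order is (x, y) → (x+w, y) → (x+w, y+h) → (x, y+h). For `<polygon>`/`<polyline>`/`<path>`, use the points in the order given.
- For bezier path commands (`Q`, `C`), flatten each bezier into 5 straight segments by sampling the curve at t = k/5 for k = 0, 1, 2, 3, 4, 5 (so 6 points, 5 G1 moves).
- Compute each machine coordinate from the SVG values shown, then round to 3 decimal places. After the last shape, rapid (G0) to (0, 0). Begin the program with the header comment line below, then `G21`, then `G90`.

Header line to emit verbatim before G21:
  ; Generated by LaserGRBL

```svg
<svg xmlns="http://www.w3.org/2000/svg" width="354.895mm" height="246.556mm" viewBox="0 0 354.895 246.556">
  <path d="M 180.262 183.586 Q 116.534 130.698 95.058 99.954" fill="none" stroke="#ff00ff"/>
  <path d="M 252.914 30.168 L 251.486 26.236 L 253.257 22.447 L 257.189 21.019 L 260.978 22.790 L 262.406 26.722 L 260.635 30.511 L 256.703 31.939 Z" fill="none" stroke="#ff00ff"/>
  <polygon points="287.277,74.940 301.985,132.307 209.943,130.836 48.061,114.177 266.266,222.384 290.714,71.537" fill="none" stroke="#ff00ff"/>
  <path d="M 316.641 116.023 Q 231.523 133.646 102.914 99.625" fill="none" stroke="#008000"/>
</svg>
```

Since the viewBox matches the mm dimensions, user units are millimetres directly. The only transform is the Y-flip y_m = 246.556 − y_svg.

Shape 1 is a quadratic bezier drawn with `<path>`. Its stroke #ff00ff means score at S477, F1877. After flipping Y the toolpath is (180.262,62.970) → (156.461,83.239) → (136.040,101.737) → (118.999,118.464) → (105.338,133.419) → (95.058,146.602).

Shape 2 is a regular polygon drawn with `<path>`. Its stroke #ff00ff means score at S477, F1877. After flipping Y the toolpath is (252.914,216.388) → (251.486,220.320) → (253.257,224.109) → (257.189,225.537) → (260.978,223.766) → (262.406,219.834) → (260.635,216.045) → (256.703,214.617) → (252.914,216.388), returning to the start.

Shape 3 is a closed polygon drawn with `<polygon>`. Its stroke #ff00ff means score at S477, F1877. After flipping Y the toolpath is (287.277,171.616) → (301.985,114.249) → (209.943,115.720) → (48.061,132.379) → (266.266,24.172) → (290.714,175.019) → (287.277,171.616), returning to the start.

Shape 4 is a quadratic bezier drawn with `<path>`. Its stroke #008000 means engrave at S261, F2077. After flipping Y the toolpath is (316.641,130.533) → (280.854,125.550) → (241.588,124.698) → (198.843,127.977) → (152.618,135.388) → (102.914,146.931).

; Generated by LaserGRBL
G21
G90
G0 X180.262 Y62.970
M3 S477
G1 X156.461 Y83.239 F1877
G1 X136.040 Y101.737
G1 X118.999 Y118.464
G1 X105.338 Y133.419
G1 X95.058 Y146.602
M5
G0 X252.914 Y216.388
M3 S477
G1 X251.486 Y220.320 F1877
G1 X253.257 Y224.109
G1 X257.189 Y225.537
G1 X260.978 Y223.766
G1 X262.406 Y219.834
G1 X260.635 Y216.045
G1 X256.703 Y214.617
G1 X252.914 Y216.388
M5
G0 X287.277 Y171.616
M3 S477
G1 X301.985 Y114.249 F1877
G1 X209.943 Y115.720
G1 X48.061 Y132.379
G1 X266.266 Y24.172
G1 X290.714 Y175.019
G1 X287.277 Y171.616
M5
G0 X316.641 Y130.533
M3 S261
G1 X280.854 Y125.550 F2077
G1 X241.588 Y124.698
G1 X198.843 Y127.977
G1 X152.618 Y135.388
G1 X102.914 Y146.931
M5
G0 X0.000 Y0.000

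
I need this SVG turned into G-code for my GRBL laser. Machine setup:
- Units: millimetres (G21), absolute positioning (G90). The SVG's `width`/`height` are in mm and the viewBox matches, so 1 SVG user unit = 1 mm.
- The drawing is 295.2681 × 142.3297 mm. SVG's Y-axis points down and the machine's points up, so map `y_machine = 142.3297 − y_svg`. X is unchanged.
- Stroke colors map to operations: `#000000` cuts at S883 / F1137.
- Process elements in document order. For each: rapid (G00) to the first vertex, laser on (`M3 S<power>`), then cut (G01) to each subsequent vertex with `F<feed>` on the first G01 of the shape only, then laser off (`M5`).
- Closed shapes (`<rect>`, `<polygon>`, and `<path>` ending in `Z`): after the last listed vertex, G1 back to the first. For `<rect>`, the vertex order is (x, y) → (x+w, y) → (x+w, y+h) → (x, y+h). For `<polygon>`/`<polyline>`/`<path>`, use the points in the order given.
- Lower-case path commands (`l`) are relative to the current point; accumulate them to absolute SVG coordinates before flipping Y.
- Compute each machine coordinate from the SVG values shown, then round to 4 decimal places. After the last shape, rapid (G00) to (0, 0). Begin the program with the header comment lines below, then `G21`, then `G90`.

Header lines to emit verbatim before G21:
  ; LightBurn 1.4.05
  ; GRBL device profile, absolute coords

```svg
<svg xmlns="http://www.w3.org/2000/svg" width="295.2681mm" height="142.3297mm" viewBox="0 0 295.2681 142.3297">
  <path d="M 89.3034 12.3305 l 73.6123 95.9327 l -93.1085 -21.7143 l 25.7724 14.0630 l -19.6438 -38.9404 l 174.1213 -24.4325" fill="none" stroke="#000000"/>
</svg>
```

1 u = 1 mm; y_m = 142.3297 − y.

[1] `<path>` open polyline, #000000→cut S883 F1137: (89.3034,129.9992) → (162.9157,34.0665) → (69.8072,55.7808) → (95.5796,41.7178) → (75.9358,80.6582) → (250.0571,105.0907)

; LightBurn 1.4.05
; GRBL device profile, absolute coords
G21
G90
G00 X89.3034 Y129.9992
M3 S883
G01 X162.9157 Y34.0665 F1137
G01 X69.8072 Y55.7808
G01 X95.5796 Y41.7178
G01 X75.9358 Y80.6582
G01 X250.0571 Y105.0907
M5
G00 X0.0000 Y0.0000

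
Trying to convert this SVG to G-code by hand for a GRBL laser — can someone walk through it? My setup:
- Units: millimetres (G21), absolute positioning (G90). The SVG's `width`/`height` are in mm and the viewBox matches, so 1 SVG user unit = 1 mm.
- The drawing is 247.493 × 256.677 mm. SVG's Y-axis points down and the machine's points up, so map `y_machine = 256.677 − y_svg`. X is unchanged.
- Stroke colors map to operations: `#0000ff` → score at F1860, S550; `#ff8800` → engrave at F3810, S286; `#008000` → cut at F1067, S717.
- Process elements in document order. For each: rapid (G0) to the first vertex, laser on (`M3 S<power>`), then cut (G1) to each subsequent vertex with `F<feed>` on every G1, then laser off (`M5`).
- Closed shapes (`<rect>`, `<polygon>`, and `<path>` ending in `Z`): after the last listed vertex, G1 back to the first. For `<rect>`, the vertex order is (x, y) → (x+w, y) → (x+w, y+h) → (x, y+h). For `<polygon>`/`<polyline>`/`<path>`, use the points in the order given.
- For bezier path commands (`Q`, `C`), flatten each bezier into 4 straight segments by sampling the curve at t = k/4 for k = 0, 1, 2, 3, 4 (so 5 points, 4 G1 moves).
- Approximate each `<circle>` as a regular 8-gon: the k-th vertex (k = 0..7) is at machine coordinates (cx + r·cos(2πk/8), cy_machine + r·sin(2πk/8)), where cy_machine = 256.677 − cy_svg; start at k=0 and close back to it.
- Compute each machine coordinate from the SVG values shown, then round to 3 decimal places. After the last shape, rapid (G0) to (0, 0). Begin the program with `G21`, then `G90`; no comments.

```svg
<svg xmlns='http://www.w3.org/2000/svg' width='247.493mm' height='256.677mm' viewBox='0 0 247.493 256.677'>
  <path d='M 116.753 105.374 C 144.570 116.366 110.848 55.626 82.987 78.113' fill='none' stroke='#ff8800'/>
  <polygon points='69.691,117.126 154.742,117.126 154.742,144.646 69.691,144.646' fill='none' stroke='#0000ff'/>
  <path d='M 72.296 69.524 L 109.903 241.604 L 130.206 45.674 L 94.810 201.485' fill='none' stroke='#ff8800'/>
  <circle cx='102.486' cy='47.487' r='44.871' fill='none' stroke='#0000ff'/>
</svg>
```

1 u = 1 mm; y_m = 256.677 − y.

[1] `<path>` cubic bezier, #ff8800→engrave S286 F3810: (116.753,151.303) → (127.130,154.088) → (120.749,169.244) → (103.929,182.245) → (82.987,178.564)

[2] `<polygon>` rectangle, #0000ff→score S550 F1860: (69.691,139.551) → (154.742,139.551) → (154.742,112.031) → (69.691,112.031) → (69.691,139.551) (closed)

[3] `<path>` open polyline, #ff8800→engrave S286 F3810: (72.296,187.153) → (109.903,15.073) → (130.206,211.003) → (94.810,55.192)

[4] `<circle>` circle, #0000ff→score S550 F1860: (147.357,209.190) → (134.215,240.919) → (102.486,254.061) → (70.757,240.919) → (57.615,209.190) → (70.757,177.461) → (102.486,164.319) → (134.215,177.461) → (147.357,209.190) (closed)

G21
G90
G0 X116.753 Y151.303
M3 S286
G1 X127.130 Y154.088 F3810
G1 X120.749 Y169.244 F3810
G1 X103.929 Y182.245 F3810
G1 X82.987 Y178.564 F3810
M5
G0 X69.691 Y139.551
M3 S550
G1 X154.742 Y139.551 F1860
G1 X154.742 Y112.031 F1860
G1 X69.691 Y112.031 F1860
G1 X69.691 Y139.551 F1860
M5
G0 X72.296 Y187.153
M3 S286
G1 X109.903 Y15.073 F3810
G1 X130.206 Y211.003 F3810
G1 X94.810 Y55.192 F3810
M5
G0 X147.357 Y209.190
M3 S550
G1 X134.215 Y240.919 F1860
G1 X102.486 Y254.061 F1860
G1 X70.757 Y240.919 F1860
G1 X57.615 Y209.190 F1860
G1 X70.757 Y177.461 F1860
G1 X102.486 Y164.319 F1860
G1 X134.215 Y177.461 F1860
G1 X147.357 Y209.190 F1860
M5
G0 X0.000 Y0.000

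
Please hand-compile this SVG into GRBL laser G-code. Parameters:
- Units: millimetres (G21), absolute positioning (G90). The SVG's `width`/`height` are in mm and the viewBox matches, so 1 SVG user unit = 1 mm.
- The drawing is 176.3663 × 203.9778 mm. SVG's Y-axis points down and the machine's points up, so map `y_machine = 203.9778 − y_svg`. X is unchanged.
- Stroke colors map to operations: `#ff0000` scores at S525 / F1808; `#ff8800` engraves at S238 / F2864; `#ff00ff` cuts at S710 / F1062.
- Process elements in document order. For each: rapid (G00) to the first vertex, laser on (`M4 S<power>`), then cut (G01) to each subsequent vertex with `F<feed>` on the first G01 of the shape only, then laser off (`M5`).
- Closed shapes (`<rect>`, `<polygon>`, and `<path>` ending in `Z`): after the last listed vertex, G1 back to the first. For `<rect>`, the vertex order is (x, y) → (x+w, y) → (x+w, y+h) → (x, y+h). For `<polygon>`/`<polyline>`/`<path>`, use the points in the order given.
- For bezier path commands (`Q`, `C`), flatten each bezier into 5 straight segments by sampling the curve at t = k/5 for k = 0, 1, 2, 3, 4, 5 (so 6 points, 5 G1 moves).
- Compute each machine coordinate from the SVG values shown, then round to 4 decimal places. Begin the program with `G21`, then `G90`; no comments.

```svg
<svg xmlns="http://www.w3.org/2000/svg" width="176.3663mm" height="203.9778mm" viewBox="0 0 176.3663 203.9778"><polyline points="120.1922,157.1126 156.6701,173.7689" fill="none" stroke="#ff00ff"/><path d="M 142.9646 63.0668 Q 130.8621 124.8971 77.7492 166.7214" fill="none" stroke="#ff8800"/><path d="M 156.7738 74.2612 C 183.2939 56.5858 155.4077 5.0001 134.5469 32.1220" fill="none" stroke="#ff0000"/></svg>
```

G21
G90
G00 X120.1922 Y46.8652
M4 S710
G01 X156.6701 Y30.2089 F1062
M5
G00 X142.9646 Y140.9110
M4 S238
G01 X136.4832 Y116.9791 F2864
G01 X126.7209 Y94.6477
G01 X113.6779 Y73.9168
G01 X97.3539 Y54.7864
G01 X77.7492 Y37.2564
M5
G00 X156.7738 Y129.7166
M4 S525
G01 X166.6486 Y143.4901 F1808
G01 X166.4145 Y159.9965
G01 X159.0204 Y173.8300
G01 X147.4150 Y179.5850
G01 X134.5469 Y171.8558
M5

1 u = 1 mm; y_m = 203.9778 − y.

[1] `<polyline>` line segment, #ff00ff→cut S710 F1062: (120.1922,46.8652) → (156.6701,30.2089)

[2] `<path>` quadratic bezier, #ff8800→engrave S238 F2864: (142.9646,140.9110) → (136.4832,116.9791) → (126.7209,94.6477) → (113.6779,73.9168) → (97.3539,54.7864) → (77.7492,37.2564)

[3] `<path>` cubic bezier, #ff0000→score S525 F1808: (156.7738,129.7166) → (166.6486,143.4901) → (166.4145,159.9965) → (159.0204,173.8300) → (147.4150,179.5850) → (134.5469,171.8558)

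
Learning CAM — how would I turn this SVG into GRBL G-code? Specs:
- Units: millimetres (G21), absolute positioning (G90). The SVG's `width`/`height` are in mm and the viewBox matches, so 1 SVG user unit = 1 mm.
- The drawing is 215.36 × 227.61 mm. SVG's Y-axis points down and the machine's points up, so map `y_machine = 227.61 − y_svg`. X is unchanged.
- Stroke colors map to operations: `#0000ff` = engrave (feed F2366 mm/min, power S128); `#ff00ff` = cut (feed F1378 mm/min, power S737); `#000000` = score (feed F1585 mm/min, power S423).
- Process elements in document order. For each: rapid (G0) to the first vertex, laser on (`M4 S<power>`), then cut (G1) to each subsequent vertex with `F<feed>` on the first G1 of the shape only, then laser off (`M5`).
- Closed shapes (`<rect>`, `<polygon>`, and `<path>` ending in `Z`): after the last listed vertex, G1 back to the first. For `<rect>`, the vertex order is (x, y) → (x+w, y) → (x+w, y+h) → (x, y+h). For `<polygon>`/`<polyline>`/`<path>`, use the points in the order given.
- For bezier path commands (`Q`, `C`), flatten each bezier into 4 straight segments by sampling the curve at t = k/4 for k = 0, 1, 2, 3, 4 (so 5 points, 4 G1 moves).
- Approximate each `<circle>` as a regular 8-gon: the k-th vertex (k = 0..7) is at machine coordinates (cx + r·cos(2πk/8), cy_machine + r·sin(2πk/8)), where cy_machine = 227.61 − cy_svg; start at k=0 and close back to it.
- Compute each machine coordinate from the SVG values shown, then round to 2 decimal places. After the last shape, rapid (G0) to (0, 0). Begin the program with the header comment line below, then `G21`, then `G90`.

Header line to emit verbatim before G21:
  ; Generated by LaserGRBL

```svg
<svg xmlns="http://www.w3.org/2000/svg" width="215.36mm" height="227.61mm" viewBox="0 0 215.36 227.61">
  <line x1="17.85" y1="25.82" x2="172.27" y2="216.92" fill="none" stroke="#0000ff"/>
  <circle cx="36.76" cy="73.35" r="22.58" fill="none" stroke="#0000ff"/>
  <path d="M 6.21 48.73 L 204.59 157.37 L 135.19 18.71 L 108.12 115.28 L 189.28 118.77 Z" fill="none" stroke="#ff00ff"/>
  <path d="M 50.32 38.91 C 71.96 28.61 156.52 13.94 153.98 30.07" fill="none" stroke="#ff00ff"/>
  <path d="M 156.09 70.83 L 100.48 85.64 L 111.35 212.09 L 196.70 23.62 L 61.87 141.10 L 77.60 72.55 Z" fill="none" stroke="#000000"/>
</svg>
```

; Generated by LaserGRBL
G21
G90
G0 X17.85 Y201.79
M4 S128
G1 X172.27 Y10.69 F2366
M5
G0 X59.34 Y154.26
M4 S128
G1 X52.73 Y170.23 F2366
G1 X36.76 Y176.84
G1 X20.79 Y170.23
G1 X14.18 Y154.26
G1 X20.79 Y138.29
G1 X36.76 Y131.68
G1 X52.73 Y138.29
G1 X59.34 Y154.26
M5
G0 X6.21 Y178.88
M4 S737
G1 X204.59 Y70.24 F1378
G1 X135.19 Y208.90
G1 X108.12 Y112.33
G1 X189.28 Y108.84
G1 X6.21 Y178.88
M5
G0 X50.32 Y188.70
M4 S737
G1 X76.00 Y196.69 F1378
G1 X111.22 Y203.03
G1 X141.90 Y204.41
G1 X153.98 Y197.54
M5
G0 X156.09 Y156.78
M4 S423
G1 X100.48 Y141.97 F1585
G1 X111.35 Y15.52
G1 X196.70 Y203.99
G1 X61.87 Y86.51
G1 X77.60 Y155.06
G1 X156.09 Y156.78
M5
G0 X0.00 Y0.00

1 u = 1 mm; y_m = 227.61 − y.

[1] `<line>` line segment, #0000ff→engrave S128 F2366: (17.85,201.79) → (172.27,10.69)

[2] `<circle>` circle, #0000ff→engrave S128 F2366: (59.34,154.26) → (52.73,170.23) → (36.76,176.84) → (20.79,170.23) → (14.18,154.26) → (20.79,138.29) → (36.76,131.68) → (52.73,138.29) → (59.34,154.26) (closed)

[3] `<path>` closed polygon, #ff00ff→cut S737 F1378: (6.21,178.88) → (204.59,70.24) → (135.19,208.90) → (108.12,112.33) → (189.28,108.84) → (6.21,178.88) (closed)

[4] `<path>` cubic bezier, #ff00ff→cut S737 F1378: (50.32,188.70) → (76.00,196.69) → (111.22,203.03) → (141.90,204.41) → (153.98,197.54)

[5] `<path>` closed polygon, #000000→score S423 F1585: (156.09,156.78) → (100.48,141.97) → (111.35,15.52) → (196.70,203.99) → (61.87,86.51) → (77.60,155.06) → (156.09,156.78) (closed)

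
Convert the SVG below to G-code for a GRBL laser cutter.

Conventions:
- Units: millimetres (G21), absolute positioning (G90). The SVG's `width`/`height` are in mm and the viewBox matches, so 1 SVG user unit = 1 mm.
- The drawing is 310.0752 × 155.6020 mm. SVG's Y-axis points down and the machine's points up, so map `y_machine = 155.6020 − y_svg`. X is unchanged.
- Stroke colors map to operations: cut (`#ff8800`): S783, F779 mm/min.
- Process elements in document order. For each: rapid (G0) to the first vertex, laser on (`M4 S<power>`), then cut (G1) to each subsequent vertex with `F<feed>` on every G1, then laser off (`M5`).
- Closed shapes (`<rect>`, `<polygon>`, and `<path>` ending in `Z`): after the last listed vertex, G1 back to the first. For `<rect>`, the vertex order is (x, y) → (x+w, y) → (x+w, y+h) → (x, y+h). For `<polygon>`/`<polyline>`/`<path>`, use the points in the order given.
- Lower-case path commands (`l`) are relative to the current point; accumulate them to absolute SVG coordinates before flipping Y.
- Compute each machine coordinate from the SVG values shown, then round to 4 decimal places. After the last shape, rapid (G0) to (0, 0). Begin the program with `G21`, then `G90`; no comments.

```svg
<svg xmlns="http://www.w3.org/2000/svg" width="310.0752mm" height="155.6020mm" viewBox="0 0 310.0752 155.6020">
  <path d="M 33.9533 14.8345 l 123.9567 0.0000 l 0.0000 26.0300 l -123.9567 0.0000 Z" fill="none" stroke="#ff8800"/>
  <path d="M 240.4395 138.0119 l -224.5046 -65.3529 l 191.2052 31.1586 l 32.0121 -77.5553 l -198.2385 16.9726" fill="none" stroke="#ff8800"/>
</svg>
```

G21
G90
G0 X33.9533 Y140.7675
M4 S783
G1 X157.9100 Y140.7675 F779
G1 X157.9100 Y114.7375 F779
G1 X33.9533 Y114.7375 F779
G1 X33.9533 Y140.7675 F779
M5
G0 X240.4395 Y17.5901
M4 S783
G1 X15.9349 Y82.9430 F779
G1 X207.1401 Y51.7844 F779
G1 X239.1522 Y129.3397 F779
G1 X40.9137 Y112.3671 F779
M5
G0 X0.0000 Y0.0000

viewBox `0 0 310.0752 155.6020` with mm width/height → 1 unit = 1 mm. Flip: y_m = 155.6020 − y_svg.

**Shape 1** — `<path>` rectangle, stroke `#ff8800` → cut (S783, F779). Machine vertices: (33.9533,140.7675) → (157.9100,140.7675) → (157.9100,114.7375) → (33.9533,114.7375) → (33.9533,140.7675). Closed: final G1 returns to the first vertex.

**Shape 2** — `<path>` open polyline, stroke `#ff8800` → cut (S783, F779). Machine vertices: (240.4395,17.5901) → (15.9349,82.9430) → (207.1401,51.7844) → (239.1522,129.3397) → (40.9137,112.3671). Open path.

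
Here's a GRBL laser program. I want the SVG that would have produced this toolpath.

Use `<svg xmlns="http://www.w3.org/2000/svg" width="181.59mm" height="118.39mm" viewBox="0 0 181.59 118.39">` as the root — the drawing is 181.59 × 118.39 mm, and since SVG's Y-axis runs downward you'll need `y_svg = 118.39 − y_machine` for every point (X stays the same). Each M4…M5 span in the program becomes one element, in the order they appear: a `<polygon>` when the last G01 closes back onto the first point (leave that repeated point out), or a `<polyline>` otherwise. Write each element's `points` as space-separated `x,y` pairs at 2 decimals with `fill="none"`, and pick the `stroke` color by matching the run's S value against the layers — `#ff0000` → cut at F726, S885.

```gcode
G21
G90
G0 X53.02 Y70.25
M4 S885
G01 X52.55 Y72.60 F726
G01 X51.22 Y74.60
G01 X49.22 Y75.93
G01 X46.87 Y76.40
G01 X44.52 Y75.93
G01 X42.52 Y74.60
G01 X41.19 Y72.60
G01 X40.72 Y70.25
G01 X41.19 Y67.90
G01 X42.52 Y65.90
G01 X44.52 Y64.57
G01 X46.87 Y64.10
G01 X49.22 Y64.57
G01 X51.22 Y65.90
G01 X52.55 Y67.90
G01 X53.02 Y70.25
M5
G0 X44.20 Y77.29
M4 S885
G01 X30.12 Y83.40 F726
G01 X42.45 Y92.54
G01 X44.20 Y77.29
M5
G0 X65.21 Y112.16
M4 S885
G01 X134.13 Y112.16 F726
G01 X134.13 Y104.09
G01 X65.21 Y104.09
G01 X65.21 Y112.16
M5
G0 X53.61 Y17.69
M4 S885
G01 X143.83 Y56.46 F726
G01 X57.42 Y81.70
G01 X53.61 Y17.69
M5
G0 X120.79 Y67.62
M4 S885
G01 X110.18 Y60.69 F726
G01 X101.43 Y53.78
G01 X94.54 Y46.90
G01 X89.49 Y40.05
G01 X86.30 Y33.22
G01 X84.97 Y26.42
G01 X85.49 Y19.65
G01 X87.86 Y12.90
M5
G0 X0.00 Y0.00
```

<svg xmlns="http://www.w3.org/2000/svg" width="181.59mm" height="118.39mm" viewBox="0 0 181.59 118.39">
  <polygon points="53.02,48.14 52.55,45.79 51.22,43.79 49.22,42.46 46.87,41.99 44.52,42.46 42.52,43.79 41.19,45.79 40.72,48.14 41.19,50.49 42.52,52.49 44.52,53.82 46.87,54.29 49.22,53.82 51.22,52.49 52.55,50.49" fill="none" stroke="#ff0000"/>
  <polygon points="44.20,41.10 30.12,34.99 42.45,25.85" fill="none" stroke="#ff0000"/>
  <polygon points="65.21,6.23 134.13,6.23 134.13,14.30 65.21,14.30" fill="none" stroke="#ff0000"/>
  <polygon points="53.61,100.70 143.83,61.93 57.42,36.69" fill="none" stroke="#ff0000"/>
  <polyline points="120.79,50.77 110.18,57.70 101.43,64.61 94.54,71.49 89.49,78.34 86.30,85.17 84.97,91.97 85.49,98.74 87.86,105.49" fill="none" stroke="#ff0000"/>
</svg>

Each laser-on run becomes one SVG element. Flip Y back into SVG space with y_svg = 118.39 − y_machine. Every run uses S885, so all elements get stroke `#ff0000` (cut).

Run 1: The run returns to its start, so emit a `<polygon>` with points (Y-flipped): 53.02,48.14 52.55,45.79 51.22,43.79 49.22,42.46 46.87,41.99 44.52,42.46 42.52,43.79 41.19,45.79 40.72,48.14 41.19,50.49 42.52,52.49 44.52,53.82 46.87,54.29 49.22,53.82 51.22,52.49 52.55,50.49.

Run 2: The run returns to its start, so emit a `<polygon>` with points (Y-flipped): 44.20,41.10 30.12,34.99 42.45,25.85.

Run 3: The run returns to its start, so emit a `<polygon>` with points (Y-flipped): 65.21,6.23 134.13,6.23 134.13,14.30 65.21,14.30.

Run 4: The run returns to its start, so emit a `<polygon>` with points (Y-flipped): 53.61,100.70 143.83,61.93 57.42,36.69.

Run 5: The run is open, so emit a `<polyline>` with points (Y-flipped): 120.79,50.77 110.18,57.70 101.43,64.61 94.54,71.49 89.49,78.34 86.30,85.17 84.97,91.97 85.49,98.74 87.86,105.49.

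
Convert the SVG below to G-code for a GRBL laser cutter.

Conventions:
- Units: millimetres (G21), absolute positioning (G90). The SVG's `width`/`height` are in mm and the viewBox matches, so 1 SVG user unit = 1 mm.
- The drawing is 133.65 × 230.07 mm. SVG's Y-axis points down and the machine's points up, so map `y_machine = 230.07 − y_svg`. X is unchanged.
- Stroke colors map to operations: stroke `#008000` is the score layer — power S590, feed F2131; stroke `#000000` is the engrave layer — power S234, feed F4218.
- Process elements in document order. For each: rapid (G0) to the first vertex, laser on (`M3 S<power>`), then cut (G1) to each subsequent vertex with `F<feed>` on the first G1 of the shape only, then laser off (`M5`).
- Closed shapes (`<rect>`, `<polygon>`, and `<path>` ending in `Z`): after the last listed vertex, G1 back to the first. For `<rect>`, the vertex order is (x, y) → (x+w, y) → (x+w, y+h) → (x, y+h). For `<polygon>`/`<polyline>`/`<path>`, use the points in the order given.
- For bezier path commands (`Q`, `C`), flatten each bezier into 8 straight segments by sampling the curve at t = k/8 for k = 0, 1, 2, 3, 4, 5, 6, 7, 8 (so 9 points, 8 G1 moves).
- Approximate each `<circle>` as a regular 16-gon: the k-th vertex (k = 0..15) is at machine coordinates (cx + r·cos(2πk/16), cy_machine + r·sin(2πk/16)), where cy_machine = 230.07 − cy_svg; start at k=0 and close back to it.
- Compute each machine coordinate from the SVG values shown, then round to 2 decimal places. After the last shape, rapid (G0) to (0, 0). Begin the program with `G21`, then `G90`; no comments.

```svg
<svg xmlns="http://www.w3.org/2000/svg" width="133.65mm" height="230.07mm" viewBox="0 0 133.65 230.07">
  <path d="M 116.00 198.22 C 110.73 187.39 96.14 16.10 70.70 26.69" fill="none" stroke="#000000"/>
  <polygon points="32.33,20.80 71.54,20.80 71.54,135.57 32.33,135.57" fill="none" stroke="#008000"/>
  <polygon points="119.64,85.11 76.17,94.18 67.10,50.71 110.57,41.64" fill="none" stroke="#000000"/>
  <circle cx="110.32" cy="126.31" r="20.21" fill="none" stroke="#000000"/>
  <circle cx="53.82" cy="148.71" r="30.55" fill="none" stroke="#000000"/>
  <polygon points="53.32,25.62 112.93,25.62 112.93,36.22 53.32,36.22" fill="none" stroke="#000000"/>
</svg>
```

G21
G90
G0 X116.00 Y31.85
M3 S234
G1 X113.58 Y42.76 F4218
G1 X110.28 Y64.71
G1 X106.06 Y93.67
G1 X100.91 Y125.65
G1 X94.82 Y156.62
G1 X87.77 Y182.57
G1 X79.73 Y199.49
G1 X70.70 Y203.38
M5
G0 X32.33 Y209.27
M3 S590
G1 X71.54 Y209.27 F2131
G1 X71.54 Y94.50
G1 X32.33 Y94.50
G1 X32.33 Y209.27
M5
G0 X119.64 Y144.96
M3 S234
G1 X76.17 Y135.89 F4218
G1 X67.10 Y179.36
G1 X110.57 Y188.43
G1 X119.64 Y144.96
M5
G0 X130.53 Y103.76
M3 S234
G1 X128.99 Y111.49 F4218
G1 X124.61 Y118.05
G1 X118.05 Y122.43
G1 X110.32 Y123.97
G1 X102.59 Y122.43
G1 X96.03 Y118.05
G1 X91.65 Y111.49
G1 X90.11 Y103.76
G1 X91.65 Y96.03
G1 X96.03 Y89.47
G1 X102.59 Y85.09
G1 X110.32 Y83.55
G1 X118.05 Y85.09
G1 X124.61 Y89.47
G1 X128.99 Y96.03
G1 X130.53 Y103.76
M5
G0 X84.37 Y81.36
M3 S234
G1 X82.04 Y93.05 F4218
G1 X75.42 Y102.96
G1 X65.51 Y109.58
G1 X53.82 Y111.91
G1 X42.13 Y109.58
G1 X32.22 Y102.96
G1 X25.60 Y93.05
G1 X23.27 Y81.36
G1 X25.60 Y69.67
G1 X32.22 Y59.76
G1 X42.13 Y53.14
G1 X53.82 Y50.81
G1 X65.51 Y53.14
G1 X75.42 Y59.76
G1 X82.04 Y69.67
G1 X84.37 Y81.36
M5
G0 X53.32 Y204.45
M3 S234
G1 X112.93 Y204.45 F4218
G1 X112.93 Y193.85
G1 X53.32 Y193.85
G1 X53.32 Y204.45
M5
G0 X0.00 Y0.00

viewBox `0 0 133.65 230.07` with mm width/height → 1 unit = 1 mm. Flip: y_m = 230.07 − y_svg.

**Shape 1** — `<path>` cubic bezier, stroke `#000000` → engrave (S234, F4218). Control points (SVG): P0=(116.00,198.22), P1=(110.73,187.39), P2=(96.14,16.10), P3=(70.70,26.69); sampled at t=k/8. Machine vertices: (116.00,31.85) → (113.58,42.76) → (110.28,64.71) → (106.06,93.67) → (100.91,125.65) → (94.82,156.62) → (87.77,182.57) → (79.73,199.49) → (70.70,203.38). Open path.

**Shape 2** — `<polygon>` rectangle, stroke `#008000` → score (S590, F2131). Machine vertices: (32.33,209.27) → (71.54,209.27) → (71.54,94.50) → (32.33,94.50) → (32.33,209.27). Closed: final G1 returns to the first vertex.

**Shape 3** — `<polygon>` regular polygon, stroke `#000000` → engrave (S234, F4218). Machine vertices: (119.64,144.96) → (76.17,135.89) → (67.10,179.36) → (110.57,188.43) → (119.64,144.96). Closed: final G1 returns to the first vertex.

**Shape 4** — `<circle>` circle, stroke `#000000` → engrave (S234, F4218). Machine vertices: (130.53,103.76) → (128.99,111.49) → (124.61,118.05) → (118.05,122.43) → (110.32,123.97) → (102.59,122.43) → (96.03,118.05) → (91.65,111.49) → (90.11,103.76) → (91.65,96.03) → (96.03,89.47) → (102.59,85.09) → (110.32,83.55) → (118.05,85.09) → (124.61,89.47) → (128.99,96.03) → (130.53,103.76). Closed: final G1 returns to the first vertex.

**Shape 5** — `<circle>` circle, stroke `#000000` → engrave (S234, F4218). Machine vertices: (84.37,81.36) → (82.04,93.05) → (75.42,102.96) → (65.51,109.58) → (53.82,111.91) → (42.13,109.58) → (32.22,102.96) → (25.60,93.05) → (23.27,81.36) → (25.60,69.67) → (32.22,59.76) → (42.13,53.14) → (53.82,50.81) → (65.51,53.14) → (75.42,59.76) → (82.04,69.67) → (84.37,81.36). Closed: final G1 returns to the first vertex.

**Shape 6** — `<polygon>` rectangle, stroke `#000000` → engrave (S234, F4218). Machine vertices: (53.32,204.45) → (112.93,204.45) → (112.93,193.85) → (53.32,193.85) → (53.32,204.45). Closed: final G1 returns to the first vertex.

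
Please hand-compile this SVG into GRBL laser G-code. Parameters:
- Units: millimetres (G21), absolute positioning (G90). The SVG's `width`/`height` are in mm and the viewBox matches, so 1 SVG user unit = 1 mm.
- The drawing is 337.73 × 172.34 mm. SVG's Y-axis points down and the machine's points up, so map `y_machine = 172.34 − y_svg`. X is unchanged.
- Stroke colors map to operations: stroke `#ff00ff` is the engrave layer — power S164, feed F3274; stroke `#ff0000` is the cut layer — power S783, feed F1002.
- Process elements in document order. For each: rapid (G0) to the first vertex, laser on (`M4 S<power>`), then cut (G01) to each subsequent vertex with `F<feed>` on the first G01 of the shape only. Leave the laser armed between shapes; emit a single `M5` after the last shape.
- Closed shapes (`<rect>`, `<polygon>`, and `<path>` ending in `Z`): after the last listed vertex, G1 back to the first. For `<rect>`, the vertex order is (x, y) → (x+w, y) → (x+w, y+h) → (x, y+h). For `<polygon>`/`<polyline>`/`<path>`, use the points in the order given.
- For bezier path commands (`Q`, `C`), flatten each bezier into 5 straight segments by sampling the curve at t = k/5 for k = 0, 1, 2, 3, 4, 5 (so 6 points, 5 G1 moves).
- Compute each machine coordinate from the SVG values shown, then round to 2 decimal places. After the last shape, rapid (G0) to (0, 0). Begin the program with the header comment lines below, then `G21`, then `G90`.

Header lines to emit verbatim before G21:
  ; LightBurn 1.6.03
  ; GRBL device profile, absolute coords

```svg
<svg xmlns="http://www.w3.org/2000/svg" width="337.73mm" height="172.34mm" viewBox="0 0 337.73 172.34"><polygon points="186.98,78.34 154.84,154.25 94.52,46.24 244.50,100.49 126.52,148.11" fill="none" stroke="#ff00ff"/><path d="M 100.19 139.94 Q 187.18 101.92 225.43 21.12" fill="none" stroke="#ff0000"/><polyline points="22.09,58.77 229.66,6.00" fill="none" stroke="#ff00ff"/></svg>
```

; LightBurn 1.6.03
; GRBL device profile, absolute coords
G21
G90
G0 X186.98 Y94.00
M4 S164
G01 X154.84 Y18.09 F3274
G01 X94.52 Y126.10
G01 X244.50 Y71.85
G01 X126.52 Y24.23
G01 X186.98 Y94.00
G0 X100.19 Y32.40
M4 S783
G01 X133.04 Y49.32 F1002
G01 X161.98 Y69.66
G01 X187.03 Y93.42
G01 X208.18 Y120.61
G01 X225.43 Y151.22
G0 X22.09 Y113.57
M4 S164
G01 X229.66 Y166.34 F3274
M5
G0 X0.00 Y0.00

1 u = 1 mm; y_m = 172.34 − y.

[1] `<polygon>` closed polygon, #ff00ff→engrave S164 F3274: (186.98,94.00) → (154.84,18.09) → (94.52,126.10) → (244.50,71.85) → (126.52,24.23) → (186.98,94.00) (closed)

[2] `<path>` quadratic bezier, #ff0000→cut S783 F1002: (100.19,32.40) → (133.04,49.32) → (161.98,69.66) → (187.03,93.42) → (208.18,120.61) → (225.43,151.22)

[3] `<polyline>` line segment, #ff00ff→engrave S164 F3274: (22.09,113.57) → (229.66,166.34)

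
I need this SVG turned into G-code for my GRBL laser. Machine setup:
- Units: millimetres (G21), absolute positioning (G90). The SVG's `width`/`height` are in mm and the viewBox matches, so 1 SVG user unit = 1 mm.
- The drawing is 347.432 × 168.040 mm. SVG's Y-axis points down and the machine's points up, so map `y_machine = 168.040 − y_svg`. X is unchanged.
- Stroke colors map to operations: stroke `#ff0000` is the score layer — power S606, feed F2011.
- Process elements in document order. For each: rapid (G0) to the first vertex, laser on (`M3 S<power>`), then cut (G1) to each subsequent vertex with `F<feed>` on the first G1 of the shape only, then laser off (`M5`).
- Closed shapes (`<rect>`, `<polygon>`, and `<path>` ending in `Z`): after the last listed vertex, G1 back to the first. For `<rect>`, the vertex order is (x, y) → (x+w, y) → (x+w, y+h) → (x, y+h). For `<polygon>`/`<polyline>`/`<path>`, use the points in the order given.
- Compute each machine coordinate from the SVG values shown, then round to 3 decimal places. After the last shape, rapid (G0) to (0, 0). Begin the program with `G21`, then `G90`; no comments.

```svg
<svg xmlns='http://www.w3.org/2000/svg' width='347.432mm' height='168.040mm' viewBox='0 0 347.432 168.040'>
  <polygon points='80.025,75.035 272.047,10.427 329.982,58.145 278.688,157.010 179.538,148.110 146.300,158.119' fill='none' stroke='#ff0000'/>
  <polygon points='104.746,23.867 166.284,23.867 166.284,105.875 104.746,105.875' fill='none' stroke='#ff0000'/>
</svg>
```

G21
G90
G0 X80.025 Y93.005
M3 S606
G1 X272.047 Y157.613 F2011
G1 X329.982 Y109.895
G1 X278.688 Y11.030
G1 X179.538 Y19.930
G1 X146.300 Y9.921
G1 X80.025 Y93.005
M5
G0 X104.746 Y144.173
M3 S606
G1 X166.284 Y144.173 F2011
G1 X166.284 Y62.165
G1 X104.746 Y62.165
G1 X104.746 Y144.173
M5
G0 X0.000 Y0.000

Since the viewBox matches the mm dimensions, user units are millimetres directly. The only transform is the Y-flip y_m = 168.040 − y_svg.

Shape 1 is a closed polygon drawn with `<polygon>`. Its stroke #ff0000 means score at S606, F2011. After flipping Y the toolpath is (80.025,93.005) → (272.047,157.613) → (329.982,109.895) → (278.688,11.030) → (179.538,19.930) → (146.300,9.921) → (80.025,93.005), returning to the start.

Shape 2 is a rectangle drawn with `<polygon>`. Its stroke #ff0000 means score at S606, F2011. After flipping Y the toolpath is (104.746,144.173) → (166.284,144.173) → (166.284,62.165) → (104.746,62.165) → (104.746,144.173), returning to the start.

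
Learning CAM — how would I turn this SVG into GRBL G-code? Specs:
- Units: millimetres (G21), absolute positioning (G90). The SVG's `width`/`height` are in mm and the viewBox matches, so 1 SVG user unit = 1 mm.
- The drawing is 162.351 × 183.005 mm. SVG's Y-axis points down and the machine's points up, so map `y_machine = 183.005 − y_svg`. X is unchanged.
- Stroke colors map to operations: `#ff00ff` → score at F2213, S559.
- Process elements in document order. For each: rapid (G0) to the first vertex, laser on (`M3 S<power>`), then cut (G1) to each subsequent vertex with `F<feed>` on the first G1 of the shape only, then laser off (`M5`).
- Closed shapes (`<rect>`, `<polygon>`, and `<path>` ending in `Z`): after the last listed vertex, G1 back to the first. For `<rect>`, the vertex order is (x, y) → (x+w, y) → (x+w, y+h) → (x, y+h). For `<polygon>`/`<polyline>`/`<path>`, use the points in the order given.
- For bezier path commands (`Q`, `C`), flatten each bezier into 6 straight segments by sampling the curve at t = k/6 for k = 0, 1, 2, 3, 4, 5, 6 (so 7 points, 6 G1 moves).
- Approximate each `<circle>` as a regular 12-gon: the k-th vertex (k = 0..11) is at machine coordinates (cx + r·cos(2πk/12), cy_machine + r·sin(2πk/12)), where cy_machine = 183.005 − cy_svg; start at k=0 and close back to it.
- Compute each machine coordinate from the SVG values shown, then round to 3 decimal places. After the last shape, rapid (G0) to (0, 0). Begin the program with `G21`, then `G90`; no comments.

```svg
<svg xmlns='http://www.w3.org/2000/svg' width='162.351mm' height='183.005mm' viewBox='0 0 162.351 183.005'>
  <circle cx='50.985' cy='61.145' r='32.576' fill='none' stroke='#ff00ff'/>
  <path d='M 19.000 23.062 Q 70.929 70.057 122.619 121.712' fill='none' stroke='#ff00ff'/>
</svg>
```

Since the viewBox matches the mm dimensions, user units are millimetres directly. The only transform is the Y-flip y_m = 183.005 − y_svg.

Shape 1 is a circle drawn with `<circle>`. Its stroke #ff00ff means score at S559, F2213. After flipping Y the toolpath is (83.561,121.860) → (79.197,138.148) → (67.273,150.072) → (50.985,154.436) → (34.697,150.072) → (22.773,138.148) → (18.409,121.860) → (22.773,105.572) → (34.697,93.648) → (50.985,89.284) → (67.273,93.648) → (79.197,105.572) → (83.561,121.860), returning to the start.

Shape 2 is a quadratic bezier drawn with `<path>`. Its stroke #ff00ff means score at S559, F2213. After flipping Y the toolpath is (19.000,159.943) → (36.303,144.149) → (53.593,128.095) → (70.869,111.783) → (88.132,95.212) → (105.382,78.382) → (122.619,61.293).

G21
G90
G0 X83.561 Y121.860
M3 S559
G1 X79.197 Y138.148 F2213
G1 X67.273 Y150.072
G1 X50.985 Y154.436
G1 X34.697 Y150.072
G1 X22.773 Y138.148
G1 X18.409 Y121.860
G1 X22.773 Y105.572
G1 X34.697 Y93.648
G1 X50.985 Y89.284
G1 X67.273 Y93.648
G1 X79.197 Y105.572
G1 X83.561 Y121.860
M5
G0 X19.000 Y159.943
M3 S559
G1 X36.303 Y144.149 F2213
G1 X53.593 Y128.095
G1 X70.869 Y111.783
G1 X88.132 Y95.212
G1 X105.382 Y78.382
G1 X122.619 Y61.293
M5
G0 X0.000 Y0.000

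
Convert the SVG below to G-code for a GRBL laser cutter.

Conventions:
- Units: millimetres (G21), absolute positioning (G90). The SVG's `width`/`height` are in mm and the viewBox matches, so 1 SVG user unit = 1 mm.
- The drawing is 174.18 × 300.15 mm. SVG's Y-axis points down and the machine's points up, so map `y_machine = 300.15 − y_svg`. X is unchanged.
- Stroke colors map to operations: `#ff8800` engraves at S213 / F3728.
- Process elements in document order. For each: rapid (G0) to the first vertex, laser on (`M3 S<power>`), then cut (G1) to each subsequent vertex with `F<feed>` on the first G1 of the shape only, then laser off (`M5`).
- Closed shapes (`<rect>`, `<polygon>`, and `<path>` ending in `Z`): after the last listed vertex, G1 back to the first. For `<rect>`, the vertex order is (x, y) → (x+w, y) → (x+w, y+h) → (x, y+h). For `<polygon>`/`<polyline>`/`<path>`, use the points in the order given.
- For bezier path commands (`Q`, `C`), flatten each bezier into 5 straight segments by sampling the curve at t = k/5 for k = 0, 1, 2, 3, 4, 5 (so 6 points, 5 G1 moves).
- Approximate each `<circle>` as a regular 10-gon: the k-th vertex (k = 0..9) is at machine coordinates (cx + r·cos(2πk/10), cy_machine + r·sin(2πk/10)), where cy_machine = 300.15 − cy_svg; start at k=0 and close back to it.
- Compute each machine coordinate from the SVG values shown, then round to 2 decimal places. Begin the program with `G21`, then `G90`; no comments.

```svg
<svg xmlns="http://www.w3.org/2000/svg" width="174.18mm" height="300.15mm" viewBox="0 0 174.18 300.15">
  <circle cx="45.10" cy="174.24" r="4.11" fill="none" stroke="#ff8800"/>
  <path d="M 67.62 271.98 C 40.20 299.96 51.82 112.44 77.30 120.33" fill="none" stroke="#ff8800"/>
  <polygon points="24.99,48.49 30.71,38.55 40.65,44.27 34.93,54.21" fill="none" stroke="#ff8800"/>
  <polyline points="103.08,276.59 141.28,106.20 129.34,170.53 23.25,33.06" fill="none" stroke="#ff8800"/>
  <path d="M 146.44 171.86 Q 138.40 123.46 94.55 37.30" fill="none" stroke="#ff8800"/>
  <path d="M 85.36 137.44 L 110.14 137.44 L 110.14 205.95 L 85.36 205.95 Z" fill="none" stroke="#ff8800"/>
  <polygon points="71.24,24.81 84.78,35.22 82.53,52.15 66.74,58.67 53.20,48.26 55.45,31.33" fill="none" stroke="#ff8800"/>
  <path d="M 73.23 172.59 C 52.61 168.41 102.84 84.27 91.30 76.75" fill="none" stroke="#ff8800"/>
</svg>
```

Since the viewBox matches the mm dimensions, user units are millimetres directly. The only transform is the Y-flip y_m = 300.15 − y_svg.

Shape 1 is a circle drawn with `<circle>`. Its stroke #ff8800 means engrave at S213, F3728. After flipping Y the toolpath is (49.21,125.91) → (48.43,128.33) → (46.37,129.82) → (43.83,129.82) → (41.77,128.33) → (40.99,125.91) → (41.77,123.49) → (43.83,122.00) → (46.37,122.00) → (48.43,123.49) → (49.21,125.91), returning to the start.

Shape 2 is a cubic bezier drawn with `<path>`. Its stroke #ff8800 means engrave at S213, F3728. After flipping Y the toolpath is (67.62,28.17) → (55.65,33.95) → (51.84,71.74) → (54.99,121.79) → (63.88,164.39) → (77.30,179.82).

Shape 3 is a regular polygon drawn with `<polygon>`. Its stroke #ff8800 means engrave at S213, F3728. After flipping Y the toolpath is (24.99,251.66) → (30.71,261.60) → (40.65,255.88) → (34.93,245.94) → (24.99,251.66), returning to the start.

Shape 4 is a open polyline drawn with `<polyline>`. Its stroke #ff8800 means engrave at S213, F3728. After flipping Y the toolpath is (103.08,23.56) → (141.28,193.95) → (129.34,129.62) → (23.25,267.09).

Shape 5 is a quadratic bezier drawn with `<path>`. Its stroke #ff8800 means engrave at S213, F3728. After flipping Y the toolpath is (146.44,128.29) → (141.79,149.16) → (134.28,173.05) → (123.90,199.96) → (110.66,229.90) → (94.55,262.85).

Shape 6 is a rectangle drawn with `<path>`. Its stroke #ff8800 means engrave at S213, F3728. After flipping Y the toolpath is (85.36,162.71) → (110.14,162.71) → (110.14,94.20) → (85.36,94.20) → (85.36,162.71), returning to the start.

Shape 7 is a regular polygon drawn with `<polygon>`. Its stroke #ff8800 means engrave at S213, F3728. After flipping Y the toolpath is (71.24,275.34) → (84.78,264.93) → (82.53,248.00) → (66.74,241.48) → (53.20,251.89) → (55.45,268.82) → (71.24,275.34), returning to the start.

Shape 8 is a cubic bezier drawn with `<path>`. Its stroke #ff8800 means engrave at S213, F3728. After flipping Y the toolpath is (73.23,127.56) → (68.30,138.41) → (74.01,160.94) → (83.99,187.62) → (91.87,210.95) → (91.30,223.40).

G21
G90
G0 X49.21 Y125.91
M3 S213
G1 X48.43 Y128.33 F3728
G1 X46.37 Y129.82
G1 X43.83 Y129.82
G1 X41.77 Y128.33
G1 X40.99 Y125.91
G1 X41.77 Y123.49
G1 X43.83 Y122.00
G1 X46.37 Y122.00
G1 X48.43 Y123.49
G1 X49.21 Y125.91
M5
G0 X67.62 Y28.17
M3 S213
G1 X55.65 Y33.95 F3728
G1 X51.84 Y71.74
G1 X54.99 Y121.79
G1 X63.88 Y164.39
G1 X77.30 Y179.82
M5
G0 X24.99 Y251.66
M3 S213
G1 X30.71 Y261.60 F3728
G1 X40.65 Y255.88
G1 X34.93 Y245.94
G1 X24.99 Y251.66
M5
G0 X103.08 Y23.56
M3 S213
G1 X141.28 Y193.95 F3728
G1 X129.34 Y129.62
G1 X23.25 Y267.09
M5
G0 X146.44 Y128.29
M3 S213
G1 X141.79 Y149.16 F3728
G1 X134.28 Y173.05
G1 X123.90 Y199.96
G1 X110.66 Y229.90
G1 X94.55 Y262.85
M5
G0 X85.36 Y162.71
M3 S213
G1 X110.14 Y162.71 F3728
G1 X110.14 Y94.20
G1 X85.36 Y94.20
G1 X85.36 Y162.71
M5
G0 X71.24 Y275.34
M3 S213
G1 X84.78 Y264.93 F3728
G1 X82.53 Y248.00
G1 X66.74 Y241.48
G1 X53.20 Y251.89
G1 X55.45 Y268.82
G1 X71.24 Y275.34
M5
G0 X73.23 Y127.56
M3 S213
G1 X68.30 Y138.41 F3728
G1 X74.01 Y160.94
G1 X83.99 Y187.62
G1 X91.87 Y210.95
G1 X91.30 Y223.40
M5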